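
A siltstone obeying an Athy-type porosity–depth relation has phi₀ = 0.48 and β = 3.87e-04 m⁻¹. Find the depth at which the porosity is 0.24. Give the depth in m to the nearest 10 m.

Working in km (1 km = 1000 m; β in km⁻¹ = β in m⁻¹ × 1000):
Invert Athy's law: z = ln(phi₀/phi) / β
z = ln(0.48/0.24) / 0.387 = ln(2) / 0.387 = 0.6931 / 0.387 = 1.791 km

1790 m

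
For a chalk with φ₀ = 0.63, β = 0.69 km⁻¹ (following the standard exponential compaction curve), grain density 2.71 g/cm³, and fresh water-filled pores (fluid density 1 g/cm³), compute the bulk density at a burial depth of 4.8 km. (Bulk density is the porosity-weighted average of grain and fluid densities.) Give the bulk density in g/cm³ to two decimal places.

2.67 g/cm³

Porosity at depth: φ = 0.63·exp(−0.69×4.8) = 0.63×0.0364 = 0.0230
Bulk density: ρ_b = (1−φ)ρ_g + φ·ρ_f = 0.9770×2.71 + 0.0230×1
       = 2.648 + 0.023 = 2.671 g/cm³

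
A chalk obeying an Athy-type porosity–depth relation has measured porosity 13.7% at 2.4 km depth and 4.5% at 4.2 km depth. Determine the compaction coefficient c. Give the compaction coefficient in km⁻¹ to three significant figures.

0.619 km⁻¹

Athy: phi(d) = phi₀ e^(−cd) ⇒ phi₁/phi₂ = e^{c(d₂−d₁)} ⇒ c = ln(phi₁/phi₂)/(d₂−d₁)
c = ln(0.137/0.045) / (4.2 − 2.4) = ln(3.044) / 1.8 = 1.1133 / 1.8 = 0.6185 km⁻¹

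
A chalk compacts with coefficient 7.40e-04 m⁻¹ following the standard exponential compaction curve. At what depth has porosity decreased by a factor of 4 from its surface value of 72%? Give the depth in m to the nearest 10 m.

Working in km (1 km = 1000 m; k in km⁻¹ = k in m⁻¹ × 1000):
φ/φ₀ = 1/4 ⇒ exp(−k·d) = 1/4 ⇒ d = ln(4) / k
d = 1.3863 / 0.74 = 1.873 km

1870 m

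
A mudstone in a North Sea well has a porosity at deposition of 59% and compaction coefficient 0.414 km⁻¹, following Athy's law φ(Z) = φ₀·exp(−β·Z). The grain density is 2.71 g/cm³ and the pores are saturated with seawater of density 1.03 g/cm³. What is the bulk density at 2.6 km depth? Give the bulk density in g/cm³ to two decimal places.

Porosity at depth: φ = 0.59·exp(−0.414×2.6) = 0.59×0.3408 = 0.2011
Bulk density: ρ_b = (1−φ)ρ_g + φ·ρ_f = 0.7989×2.71 + 0.2011×1.03
       = 2.165 + 0.207 = 2.372 g/cm³

2.37 g/cm³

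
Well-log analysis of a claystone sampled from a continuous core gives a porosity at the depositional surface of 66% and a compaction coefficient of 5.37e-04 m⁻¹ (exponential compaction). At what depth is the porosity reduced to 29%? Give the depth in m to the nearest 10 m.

Working in km (1 km = 1000 m; c in km⁻¹ = c in m⁻¹ × 1000):
Invert Athy's law: Z = ln(φ₀/φ) / c
Z = ln(0.66/0.29) / 0.537 = ln(2.276) / 0.537 = 0.8224 / 0.537 = 1.531 km

1530 m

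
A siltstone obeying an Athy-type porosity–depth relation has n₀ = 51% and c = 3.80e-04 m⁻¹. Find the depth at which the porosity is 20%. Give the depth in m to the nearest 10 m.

2460 m

Working in km (1 km = 1000 m; c in km⁻¹ = c in m⁻¹ × 1000):
Invert Athy's law: Z = ln(n₀/n) / c
Z = ln(0.51/0.2) / 0.38 = ln(2.55) / 0.38 = 0.9361 / 0.38 = 2.463 km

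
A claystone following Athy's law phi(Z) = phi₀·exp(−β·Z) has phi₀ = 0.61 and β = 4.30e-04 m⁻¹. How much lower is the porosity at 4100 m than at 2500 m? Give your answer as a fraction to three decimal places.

0.104

Working in km (1 km = 1000 m; β in km⁻¹ = β in m⁻¹ × 1000):
phi(2.5) = 0.61·e^(−0.43×2.5) = 0.2082
phi(4.1) = 0.61·e^(−0.43×4.1) = 0.1046
Δphi = 0.2082 − 0.1046 = 0.1036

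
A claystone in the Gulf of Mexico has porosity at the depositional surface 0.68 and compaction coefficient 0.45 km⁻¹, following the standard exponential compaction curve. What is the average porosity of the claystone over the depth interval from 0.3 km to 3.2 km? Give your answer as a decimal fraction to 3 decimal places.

⟨n⟩ = (1/(d₂−d₁)) ∫ n₀ e^(−cd) dd = n₀·(e^(−c·d₁) − e^(−c·d₂)) / (c·(d₂−d₁))
e^(−0.45×0.3) = 0.8737; e^(−0.45×3.2) = 0.2369
⟨n⟩ = 0.68 × (0.8737 − 0.2369) / (0.45 × 2.9) = 0.68 × 0.4880 = 0.3318

0.332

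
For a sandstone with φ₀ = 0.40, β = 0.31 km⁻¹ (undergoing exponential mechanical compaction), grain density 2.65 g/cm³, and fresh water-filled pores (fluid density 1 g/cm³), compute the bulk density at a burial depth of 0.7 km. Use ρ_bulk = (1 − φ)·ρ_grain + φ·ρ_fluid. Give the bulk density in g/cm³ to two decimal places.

2.12 g/cm³

Porosity at depth: φ = 0.4·exp(−0.31×0.7) = 0.4×0.8049 = 0.3220
Bulk density: ρ_b = (1−φ)ρ_g + φ·ρ_f = 0.6780×2.65 + 0.3220×1
       = 1.797 + 0.322 = 2.119 g/cm³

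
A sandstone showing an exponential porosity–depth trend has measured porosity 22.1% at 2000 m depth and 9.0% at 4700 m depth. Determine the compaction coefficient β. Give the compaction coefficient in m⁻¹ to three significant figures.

Working in km (1 km = 1000 m; β in km⁻¹ = β in m⁻¹ × 1000):
Athy: phi(Z) = phi₀ e^(−βZ) ⇒ phi₁/phi₂ = e^{β(Z₂−Z₁)} ⇒ β = ln(phi₁/phi₂)/(Z₂−Z₁)
β = ln(0.221/0.09) / (4.7 − 2) = ln(2.456) / 2.7 = 0.8984 / 2.7 = 0.3327 km⁻¹

0.000333 m⁻¹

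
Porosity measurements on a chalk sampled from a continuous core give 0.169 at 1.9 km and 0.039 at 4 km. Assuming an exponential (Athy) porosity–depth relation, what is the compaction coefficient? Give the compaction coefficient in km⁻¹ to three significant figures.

Athy: n(z) = n₀ e^(−kz) ⇒ n₁/n₂ = e^{k(z₂−z₁)} ⇒ k = ln(n₁/n₂)/(z₂−z₁)
k = ln(0.169/0.039) / (4 − 1.9) = ln(4.333) / 2.1 = 1.4663 / 2.1 = 0.6983 km⁻¹

0.698 km⁻¹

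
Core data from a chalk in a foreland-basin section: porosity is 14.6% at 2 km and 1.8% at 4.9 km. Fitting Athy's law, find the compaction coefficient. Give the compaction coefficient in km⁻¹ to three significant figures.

0.722 km⁻¹

Athy: phi(z) = phi₀ e^(−βz) ⇒ phi₁/phi₂ = e^{β(z₂−z₁)} ⇒ β = ln(phi₁/phi₂)/(z₂−z₁)
β = ln(0.146/0.018) / (4.9 − 2) = ln(8.111) / 2.9 = 2.0932 / 2.9 = 0.7218 km⁻¹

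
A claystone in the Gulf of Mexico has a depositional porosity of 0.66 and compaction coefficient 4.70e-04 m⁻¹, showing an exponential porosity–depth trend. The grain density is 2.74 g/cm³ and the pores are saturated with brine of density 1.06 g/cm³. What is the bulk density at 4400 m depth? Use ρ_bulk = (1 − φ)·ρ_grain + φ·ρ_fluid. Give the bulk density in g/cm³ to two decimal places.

Working in km (1 km = 1000 m; c in km⁻¹ = c in m⁻¹ × 1000):
Porosity at depth: φ = 0.66·exp(−0.47×4.4) = 0.66×0.1264 = 0.0834
Bulk density: ρ_b = (1−φ)ρ_g + φ·ρ_f = 0.9166×2.74 + 0.0834×1.06
       = 2.511 + 0.088 = 2.600 g/cm³

2.60 g/cm³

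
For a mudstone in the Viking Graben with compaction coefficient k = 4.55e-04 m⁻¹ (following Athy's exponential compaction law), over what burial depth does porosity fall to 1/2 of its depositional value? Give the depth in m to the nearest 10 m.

1520 m

Working in km (1 km = 1000 m; k in km⁻¹ = k in m⁻¹ × 1000):
n/n₀ = 1/2 ⇒ exp(−k·z) = 1/2 ⇒ z = ln(2) / k
z = 0.6931 / 0.455 = 1.523 km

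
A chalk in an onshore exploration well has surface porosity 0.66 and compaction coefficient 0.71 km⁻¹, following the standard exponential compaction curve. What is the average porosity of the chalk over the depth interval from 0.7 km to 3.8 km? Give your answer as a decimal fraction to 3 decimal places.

0.162

⟨φ⟩ = (1/(Z₂−Z₁)) ∫ φ₀ e^(−βZ) dZ = φ₀·(e^(−β·Z₁) − e^(−β·Z₂)) / (β·(Z₂−Z₁))
e^(−0.71×0.7) = 0.6084; e^(−0.71×3.8) = 0.0673
⟨φ⟩ = 0.66 × (0.6084 − 0.0673) / (0.71 × 3.1) = 0.66 × 0.2458 = 0.1622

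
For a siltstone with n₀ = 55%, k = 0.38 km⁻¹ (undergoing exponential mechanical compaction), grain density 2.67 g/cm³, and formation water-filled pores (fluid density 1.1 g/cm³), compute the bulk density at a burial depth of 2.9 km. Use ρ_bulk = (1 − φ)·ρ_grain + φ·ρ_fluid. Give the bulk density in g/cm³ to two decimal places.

2.38 g/cm³

Porosity at depth: n = 0.55·exp(−0.38×2.9) = 0.55×0.3322 = 0.1827
Bulk density: ρ_b = (1−n)ρ_g + n·ρ_f = 0.8173×2.67 + 0.1827×1.1
       = 2.182 + 0.201 = 2.383 g/cm³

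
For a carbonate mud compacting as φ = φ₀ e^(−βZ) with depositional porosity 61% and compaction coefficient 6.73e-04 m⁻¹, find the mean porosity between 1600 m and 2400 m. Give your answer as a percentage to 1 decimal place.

Working in km (1 km = 1000 m; β in km⁻¹ = β in m⁻¹ × 1000):
⟨φ⟩ = (1/(Z₂−Z₁)) ∫ φ₀ e^(−βZ) dZ = φ₀·(e^(−β·Z₁) − e^(−β·Z₂)) / (β·(Z₂−Z₁))
e^(−0.673×1.6) = 0.3407; e^(−0.673×2.4) = 0.1989
⟨φ⟩ = 0.61 × (0.3407 − 0.1989) / (0.673 × 0.8) = 0.61 × 0.2634 = 0.1607

16.1%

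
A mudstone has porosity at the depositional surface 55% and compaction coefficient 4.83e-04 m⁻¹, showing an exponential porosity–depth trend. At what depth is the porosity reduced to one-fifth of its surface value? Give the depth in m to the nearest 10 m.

Working in km (1 km = 1000 m; β in km⁻¹ = β in m⁻¹ × 1000):
n/n₀ = 1/5 ⇒ exp(−β·d) = 1/5 ⇒ d = ln(5) / β
d = 1.6094 / 0.483 = 3.332 km

3330 m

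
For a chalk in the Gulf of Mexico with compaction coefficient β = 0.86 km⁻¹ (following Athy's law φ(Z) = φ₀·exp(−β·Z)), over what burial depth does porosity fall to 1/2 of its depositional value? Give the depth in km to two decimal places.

0.81 km

φ/φ₀ = 1/2 ⇒ exp(−β·Z) = 1/2 ⇒ Z = ln(2) / β
Z = 0.6931 / 0.86 = 0.806 km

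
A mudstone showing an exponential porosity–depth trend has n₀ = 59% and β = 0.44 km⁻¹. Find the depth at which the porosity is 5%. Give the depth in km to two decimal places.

5.61 km

Invert Athy's law: d = ln(n₀/n) / β
d = ln(0.59/0.05) / 0.44 = ln(11.8) / 0.44 = 2.4681 / 0.44 = 5.609 km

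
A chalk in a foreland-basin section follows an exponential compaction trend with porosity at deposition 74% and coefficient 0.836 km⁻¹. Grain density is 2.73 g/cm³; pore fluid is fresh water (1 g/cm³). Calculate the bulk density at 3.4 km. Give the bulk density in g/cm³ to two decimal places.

Porosity at depth: n = 0.74·exp(−0.836×3.4) = 0.74×0.0583 = 0.0431
Bulk density: ρ_b = (1−n)ρ_g + n·ρ_f = 0.9569×2.73 + 0.0431×1
       = 2.612 + 0.043 = 2.655 g/cm³

2.66 g/cm³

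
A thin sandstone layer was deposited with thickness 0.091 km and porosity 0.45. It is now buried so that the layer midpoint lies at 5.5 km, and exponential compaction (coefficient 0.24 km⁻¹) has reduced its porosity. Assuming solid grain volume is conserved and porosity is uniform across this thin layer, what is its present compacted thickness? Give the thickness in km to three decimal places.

Porosity at 5.5 km: phi = 0.45·exp(−0.24×5.5) = 0.1202
Solid-volume conservation: h(1−phi) = h₀(1−phi₀) ⇒ h = h₀·(1−phi₀)/(1−phi)
h = 0.091 × (1 − 0.45)/(1 − 0.1202) = 0.091 × 0.6251 = 0.0569 km

0.057 km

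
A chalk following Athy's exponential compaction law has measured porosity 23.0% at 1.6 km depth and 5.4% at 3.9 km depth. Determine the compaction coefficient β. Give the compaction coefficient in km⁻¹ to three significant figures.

Athy: phi(Z) = phi₀ e^(−βZ) ⇒ phi₁/phi₂ = e^{β(Z₂−Z₁)} ⇒ β = ln(phi₁/phi₂)/(Z₂−Z₁)
β = ln(0.23/0.054) / (3.9 − 1.6) = ln(4.259) / 2.3 = 1.4491 / 2.3 = 0.63 km⁻¹

0.630 km⁻¹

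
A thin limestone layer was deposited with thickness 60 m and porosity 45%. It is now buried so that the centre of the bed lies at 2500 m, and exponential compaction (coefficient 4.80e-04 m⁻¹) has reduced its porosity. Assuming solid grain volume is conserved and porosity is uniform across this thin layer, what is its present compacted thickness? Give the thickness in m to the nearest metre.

Working in km (1 km = 1000 m; c in km⁻¹ = c in m⁻¹ × 1000):
Porosity at 2.5 km: φ = 0.45·exp(−0.48×2.5) = 0.1355
Solid-volume conservation: h(1−φ) = h₀(1−φ₀) ⇒ h = h₀·(1−φ₀)/(1−φ)
h = 0.06 × (1 − 0.45)/(1 − 0.1355) = 0.06 × 0.6362 = 0.0382 km

38 m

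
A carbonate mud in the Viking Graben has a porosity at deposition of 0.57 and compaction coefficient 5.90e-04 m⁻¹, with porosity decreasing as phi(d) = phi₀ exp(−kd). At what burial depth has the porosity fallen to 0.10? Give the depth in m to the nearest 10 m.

2950 m

Working in km (1 km = 1000 m; k in km⁻¹ = k in m⁻¹ × 1000):
Invert Athy's law: d = ln(phi₀/phi) / k
d = ln(0.57/0.1) / 0.59 = ln(5.7) / 0.59 = 1.7405 / 0.59 = 2.950 km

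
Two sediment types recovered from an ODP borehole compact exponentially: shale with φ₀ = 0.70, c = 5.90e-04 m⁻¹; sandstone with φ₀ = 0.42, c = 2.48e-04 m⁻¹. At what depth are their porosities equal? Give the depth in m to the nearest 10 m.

Working in km (1 km = 1000 m; c in km⁻¹ = c in m⁻¹ × 1000):
Set φ₀ₐ e^(−cₐz) = φ₀ᵦ e^(−cᵦz) ⇒ ln(φ₀ₐ/φ₀ᵦ) = (cₐ − cᵦ)·z
z = ln(0.7/0.42) / (0.59 − 0.248) = 0.5108 / 0.342 = 1.494 km

1490 m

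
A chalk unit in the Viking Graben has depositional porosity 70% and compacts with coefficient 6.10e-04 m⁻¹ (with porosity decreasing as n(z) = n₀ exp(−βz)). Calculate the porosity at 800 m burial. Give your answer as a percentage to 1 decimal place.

Working in km (1 km = 1000 m; β in km⁻¹ = β in m⁻¹ × 1000):
n = n₀·exp(−β·z) = 0.7 × exp(−0.61 × 0.8) = 0.7 × exp(−0.488)
  = 0.7 × 0.6139 = 0.4297

43.0%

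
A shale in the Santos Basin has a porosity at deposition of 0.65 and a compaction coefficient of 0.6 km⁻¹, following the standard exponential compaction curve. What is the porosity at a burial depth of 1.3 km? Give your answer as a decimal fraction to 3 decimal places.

φ = φ₀·exp(−β·Z) = 0.65 × exp(−0.6 × 1.3) = 0.65 × exp(−0.78)
  = 0.65 × 0.4584 = 0.2980

0.298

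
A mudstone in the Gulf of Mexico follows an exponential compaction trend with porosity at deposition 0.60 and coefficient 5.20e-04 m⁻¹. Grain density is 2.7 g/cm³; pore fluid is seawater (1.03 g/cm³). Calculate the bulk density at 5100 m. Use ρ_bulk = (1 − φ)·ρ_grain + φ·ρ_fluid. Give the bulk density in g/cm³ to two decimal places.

2.63 g/cm³

Working in km (1 km = 1000 m; k in km⁻¹ = k in m⁻¹ × 1000):
Porosity at depth: φ = 0.6·exp(−0.52×5.1) = 0.6×0.0705 = 0.0423
Bulk density: ρ_b = (1−φ)ρ_g + φ·ρ_f = 0.9577×2.7 + 0.0423×1.03
       = 2.586 + 0.044 = 2.629 g/cm³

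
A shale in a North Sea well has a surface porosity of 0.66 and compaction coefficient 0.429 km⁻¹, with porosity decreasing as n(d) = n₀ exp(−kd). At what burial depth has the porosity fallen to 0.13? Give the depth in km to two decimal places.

Invert Athy's law: d = ln(n₀/n) / k
d = ln(0.66/0.13) / 0.429 = ln(5.077) / 0.429 = 1.6247 / 0.429 = 3.787 km

3.79 km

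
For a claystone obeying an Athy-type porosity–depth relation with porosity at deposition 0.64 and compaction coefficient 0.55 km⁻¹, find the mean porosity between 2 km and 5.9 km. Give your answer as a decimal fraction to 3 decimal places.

0.088

⟨phi⟩ = (1/(d₂−d₁)) ∫ phi₀ e^(−kd) dd = phi₀·(e^(−k·d₁) − e^(−k·d₂)) / (k·(d₂−d₁))
e^(−0.55×2) = 0.3329; e^(−0.55×5.9) = 0.0390
⟨phi⟩ = 0.64 × (0.3329 − 0.0390) / (0.55 × 3.9) = 0.64 × 0.1370 = 0.0877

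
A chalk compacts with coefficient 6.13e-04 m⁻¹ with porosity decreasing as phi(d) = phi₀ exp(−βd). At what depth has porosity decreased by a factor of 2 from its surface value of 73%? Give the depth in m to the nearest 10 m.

1130 m

Working in km (1 km = 1000 m; β in km⁻¹ = β in m⁻¹ × 1000):
phi/phi₀ = 1/2 ⇒ exp(−β·d) = 1/2 ⇒ d = ln(2) / β
d = 0.6931 / 0.613 = 1.131 km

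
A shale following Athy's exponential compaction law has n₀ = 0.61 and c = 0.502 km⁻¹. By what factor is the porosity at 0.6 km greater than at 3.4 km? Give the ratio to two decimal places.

n(Z₁)/n(Z₂) = e^(−c·Z₁)/e^(−c·Z₂) = e^{c(Z₂−Z₁)}
= exp(0.502 × 2.8) = exp(1.406) = 4.0780

4.08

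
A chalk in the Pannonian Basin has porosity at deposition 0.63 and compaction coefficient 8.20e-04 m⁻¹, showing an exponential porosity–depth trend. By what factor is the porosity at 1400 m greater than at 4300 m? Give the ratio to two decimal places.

10.78

Working in km (1 km = 1000 m; k in km⁻¹ = k in m⁻¹ × 1000):
phi(Z₁)/phi(Z₂) = e^(−k·Z₁)/e^(−k·Z₂) = e^{k(Z₂−Z₁)}
= exp(0.82 × 2.9) = exp(2.378) = 10.7833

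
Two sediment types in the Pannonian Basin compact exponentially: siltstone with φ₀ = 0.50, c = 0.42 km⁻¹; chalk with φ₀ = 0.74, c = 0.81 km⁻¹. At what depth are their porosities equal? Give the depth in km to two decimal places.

1.01 km

Set φ₀ₐ e^(−cₐz) = φ₀ᵦ e^(−cᵦz) ⇒ ln(φ₀ₐ/φ₀ᵦ) = (cₐ − cᵦ)·z
z = ln(0.5/0.74) / (0.42 − 0.81) = -0.3920 / -0.39 = 1.005 km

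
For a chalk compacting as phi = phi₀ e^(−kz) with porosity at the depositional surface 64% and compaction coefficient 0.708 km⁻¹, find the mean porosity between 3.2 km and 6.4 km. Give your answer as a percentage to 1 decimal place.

2.6%

⟨phi⟩ = (1/(z₂−z₁)) ∫ phi₀ e^(−kz) dz = phi₀·(e^(−k·z₁) − e^(−k·z₂)) / (k·(z₂−z₁))
e^(−0.708×3.2) = 0.1038; e^(−0.708×6.4) = 0.0108
⟨phi⟩ = 0.64 × (0.1038 − 0.0108) / (0.708 × 3.2) = 0.64 × 0.0410 = 0.0263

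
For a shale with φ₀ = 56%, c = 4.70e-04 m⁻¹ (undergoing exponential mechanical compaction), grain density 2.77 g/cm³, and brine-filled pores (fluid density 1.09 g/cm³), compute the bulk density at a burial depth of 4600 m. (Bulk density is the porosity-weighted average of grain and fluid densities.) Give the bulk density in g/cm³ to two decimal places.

Working in km (1 km = 1000 m; c in km⁻¹ = c in m⁻¹ × 1000):
Porosity at depth: φ = 0.56·exp(−0.47×4.6) = 0.56×0.1151 = 0.0645
Bulk density: ρ_b = (1−φ)ρ_g + φ·ρ_f = 0.9355×2.77 + 0.0645×1.09
       = 2.591 + 0.070 = 2.662 g/cm³

2.66 g/cm³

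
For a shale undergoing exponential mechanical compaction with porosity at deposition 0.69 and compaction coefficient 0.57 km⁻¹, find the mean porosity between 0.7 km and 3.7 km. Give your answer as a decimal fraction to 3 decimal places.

⟨φ⟩ = (1/(z₂−z₁)) ∫ φ₀ e^(−cz) dz = φ₀·(e^(−c·z₁) − e^(−c·z₂)) / (c·(z₂−z₁))
e^(−0.57×0.7) = 0.6710; e^(−0.57×3.7) = 0.1214
⟨φ⟩ = 0.69 × (0.6710 − 0.1214) / (0.57 × 3) = 0.69 × 0.3214 = 0.2218

0.222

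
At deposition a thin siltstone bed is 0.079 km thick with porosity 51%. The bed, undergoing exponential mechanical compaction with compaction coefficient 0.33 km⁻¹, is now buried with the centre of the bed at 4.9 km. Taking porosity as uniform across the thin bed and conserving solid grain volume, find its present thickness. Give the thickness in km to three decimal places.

Porosity at 4.9 km: n = 0.51·exp(−0.33×4.9) = 0.1012
Solid-volume conservation: h(1−n) = h₀(1−n₀) ⇒ h = h₀·(1−n₀)/(1−n)
h = 0.079 × (1 − 0.51)/(1 − 0.1012) = 0.079 × 0.5452 = 0.0431 km

0.043 km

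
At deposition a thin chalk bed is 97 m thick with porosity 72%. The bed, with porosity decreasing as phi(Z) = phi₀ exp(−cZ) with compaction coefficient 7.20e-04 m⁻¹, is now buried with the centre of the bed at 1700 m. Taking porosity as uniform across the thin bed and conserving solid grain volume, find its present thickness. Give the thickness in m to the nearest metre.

34 m

Working in km (1 km = 1000 m; c in km⁻¹ = c in m⁻¹ × 1000):
Porosity at 1.7 km: phi = 0.72·exp(−0.72×1.7) = 0.2117
Solid-volume conservation: h(1−phi) = h₀(1−phi₀) ⇒ h = h₀·(1−phi₀)/(1−phi)
h = 0.097 × (1 − 0.72)/(1 − 0.2117) = 0.097 × 0.3552 = 0.0345 km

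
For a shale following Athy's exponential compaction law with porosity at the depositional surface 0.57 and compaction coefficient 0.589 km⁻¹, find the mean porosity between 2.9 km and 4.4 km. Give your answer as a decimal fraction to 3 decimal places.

0.069

⟨phi⟩ = (1/(Z₂−Z₁)) ∫ phi₀ e^(−cZ) dZ = phi₀·(e^(−c·Z₁) − e^(−c·Z₂)) / (c·(Z₂−Z₁))
e^(−0.589×2.9) = 0.1812; e^(−0.589×4.4) = 0.0749
⟨phi⟩ = 0.57 × (0.1812 − 0.0749) / (0.589 × 1.5) = 0.57 × 0.1203 = 0.0686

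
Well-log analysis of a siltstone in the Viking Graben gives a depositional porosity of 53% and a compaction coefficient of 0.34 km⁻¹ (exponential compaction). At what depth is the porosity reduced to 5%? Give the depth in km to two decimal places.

6.94 km

Invert Athy's law: Z = ln(phi₀/phi) / c
Z = ln(0.53/0.05) / 0.34 = ln(10.6) / 0.34 = 2.3609 / 0.34 = 6.944 km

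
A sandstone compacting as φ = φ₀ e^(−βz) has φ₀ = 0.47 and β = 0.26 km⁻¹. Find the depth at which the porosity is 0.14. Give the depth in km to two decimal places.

4.66 km

Invert Athy's law: z = ln(φ₀/φ) / β
z = ln(0.47/0.14) / 0.26 = ln(3.357) / 0.26 = 1.2111 / 0.26 = 4.658 km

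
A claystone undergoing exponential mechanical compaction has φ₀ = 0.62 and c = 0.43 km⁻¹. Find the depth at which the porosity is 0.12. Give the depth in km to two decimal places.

3.82 km

Invert Athy's law: Z = ln(φ₀/φ) / c
Z = ln(0.62/0.12) / 0.43 = ln(5.167) / 0.43 = 1.6422 / 0.43 = 3.819 km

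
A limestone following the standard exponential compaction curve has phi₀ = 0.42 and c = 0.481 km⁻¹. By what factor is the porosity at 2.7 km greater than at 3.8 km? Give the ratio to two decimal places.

phi(z₁)/phi(z₂) = e^(−c·z₁)/e^(−c·z₂) = e^{c(z₂−z₁)}
= exp(0.481 × 1.1) = exp(0.5291) = 1.6974

1.70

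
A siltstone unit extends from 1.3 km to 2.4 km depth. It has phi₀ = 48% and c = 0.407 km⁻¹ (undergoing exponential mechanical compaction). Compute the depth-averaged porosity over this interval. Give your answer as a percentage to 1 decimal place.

22.8%

⟨phi⟩ = (1/(z₂−z₁)) ∫ phi₀ e^(−cz) dz = phi₀·(e^(−c·z₁) − e^(−c·z₂)) / (c·(z₂−z₁))
e^(−0.407×1.3) = 0.5891; e^(−0.407×2.4) = 0.3765
⟨phi⟩ = 0.48 × (0.5891 − 0.3765) / (0.407 × 1.1) = 0.48 × 0.4749 = 0.2280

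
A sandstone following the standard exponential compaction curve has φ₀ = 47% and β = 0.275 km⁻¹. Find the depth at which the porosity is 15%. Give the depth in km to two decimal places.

Invert Athy's law: z = ln(φ₀/φ) / β
z = ln(0.47/0.15) / 0.275 = ln(3.133) / 0.275 = 1.1421 / 0.275 = 4.153 km

4.15 km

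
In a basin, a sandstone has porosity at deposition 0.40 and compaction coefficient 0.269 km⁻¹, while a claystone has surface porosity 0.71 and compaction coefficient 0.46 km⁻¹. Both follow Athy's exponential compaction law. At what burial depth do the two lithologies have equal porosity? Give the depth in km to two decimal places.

3.00 km

Set n₀ₐ e^(−βₐd) = n₀ᵦ e^(−βᵦd) ⇒ ln(n₀ₐ/n₀ᵦ) = (βₐ − βᵦ)·d
d = ln(0.4/0.71) / (0.269 − 0.46) = -0.5738 / -0.191 = 3.004 km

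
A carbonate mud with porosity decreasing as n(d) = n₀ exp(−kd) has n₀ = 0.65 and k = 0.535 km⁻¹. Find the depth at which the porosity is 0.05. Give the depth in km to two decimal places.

4.79 km

Invert Athy's law: d = ln(n₀/n) / k
d = ln(0.65/0.05) / 0.535 = ln(13) / 0.535 = 2.5649 / 0.535 = 4.794 km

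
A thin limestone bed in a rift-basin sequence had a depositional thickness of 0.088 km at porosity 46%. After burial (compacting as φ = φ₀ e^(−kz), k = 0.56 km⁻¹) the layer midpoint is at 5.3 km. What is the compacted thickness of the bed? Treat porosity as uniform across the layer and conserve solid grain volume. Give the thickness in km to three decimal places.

0.049 km

Porosity at 5.3 km: φ = 0.46·exp(−0.56×5.3) = 0.0236
Solid-volume conservation: h(1−φ) = h₀(1−φ₀) ⇒ h = h₀·(1−φ₀)/(1−φ)
h = 0.088 × (1 − 0.46)/(1 − 0.0236) = 0.088 × 0.5531 = 0.0487 km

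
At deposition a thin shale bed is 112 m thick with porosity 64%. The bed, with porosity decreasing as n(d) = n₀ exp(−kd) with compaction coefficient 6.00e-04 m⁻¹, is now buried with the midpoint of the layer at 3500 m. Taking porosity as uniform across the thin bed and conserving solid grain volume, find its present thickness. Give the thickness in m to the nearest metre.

44 m

Working in km (1 km = 1000 m; k in km⁻¹ = k in m⁻¹ × 1000):
Porosity at 3.5 km: n = 0.64·exp(−0.6×3.5) = 0.0784
Solid-volume conservation: h(1−n) = h₀(1−n₀) ⇒ h = h₀·(1−n₀)/(1−n)
h = 0.112 × (1 − 0.64)/(1 − 0.0784) = 0.112 × 0.3906 = 0.0437 km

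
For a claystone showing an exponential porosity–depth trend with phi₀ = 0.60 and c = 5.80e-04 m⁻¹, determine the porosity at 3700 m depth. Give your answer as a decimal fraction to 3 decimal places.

0.070

Working in km (1 km = 1000 m; c in km⁻¹ = c in m⁻¹ × 1000):
phi = phi₀·exp(−c·z) = 0.6 × exp(−0.58 × 3.7) = 0.6 × exp(−2.146)
  = 0.6 × 0.1170 = 0.0702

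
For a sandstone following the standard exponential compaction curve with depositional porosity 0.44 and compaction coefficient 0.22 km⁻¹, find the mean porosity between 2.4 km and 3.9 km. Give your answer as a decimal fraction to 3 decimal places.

0.221

⟨phi⟩ = (1/(z₂−z₁)) ∫ phi₀ e^(−cz) dz = phi₀·(e^(−c·z₁) − e^(−c·z₂)) / (c·(z₂−z₁))
e^(−0.22×2.4) = 0.5898; e^(−0.22×3.9) = 0.4240
⟨phi⟩ = 0.44 × (0.5898 − 0.4240) / (0.22 × 1.5) = 0.44 × 0.5023 = 0.2210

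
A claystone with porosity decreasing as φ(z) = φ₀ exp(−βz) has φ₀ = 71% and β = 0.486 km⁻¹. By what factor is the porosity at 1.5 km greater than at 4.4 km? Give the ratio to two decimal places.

φ(z₁)/φ(z₂) = e^(−β·z₁)/e^(−β·z₂) = e^{β(z₂−z₁)}
= exp(0.486 × 2.9) = exp(1.409) = 4.0935

4.09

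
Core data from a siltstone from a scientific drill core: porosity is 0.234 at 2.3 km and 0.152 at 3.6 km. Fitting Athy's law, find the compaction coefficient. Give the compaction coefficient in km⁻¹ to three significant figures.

0.332 km⁻¹

Athy: n(Z) = n₀ e^(−kZ) ⇒ n₁/n₂ = e^{k(Z₂−Z₁)} ⇒ k = ln(n₁/n₂)/(Z₂−Z₁)
k = ln(0.234/0.152) / (3.6 − 2.3) = ln(1.539) / 1.3 = 0.4314 / 1.3 = 0.3319 km⁻¹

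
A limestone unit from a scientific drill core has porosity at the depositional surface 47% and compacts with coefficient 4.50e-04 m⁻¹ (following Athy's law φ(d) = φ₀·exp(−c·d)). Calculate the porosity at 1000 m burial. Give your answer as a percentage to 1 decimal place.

Working in km (1 km = 1000 m; c in km⁻¹ = c in m⁻¹ × 1000):
φ = φ₀·exp(−c·d) = 0.47 × exp(−0.45 × 1) = 0.47 × exp(−0.45)
  = 0.47 × 0.6376 = 0.2997

30.0%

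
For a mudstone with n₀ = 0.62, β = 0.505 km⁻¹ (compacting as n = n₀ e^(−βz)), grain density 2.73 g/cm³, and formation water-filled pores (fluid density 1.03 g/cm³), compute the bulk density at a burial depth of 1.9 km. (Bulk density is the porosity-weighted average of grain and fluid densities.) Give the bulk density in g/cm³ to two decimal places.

Porosity at depth: n = 0.62·exp(−0.505×1.9) = 0.62×0.3831 = 0.2375
Bulk density: ρ_b = (1−n)ρ_g + n·ρ_f = 0.7625×2.73 + 0.2375×1.03
       = 2.082 + 0.245 = 2.326 g/cm³

2.33 g/cm³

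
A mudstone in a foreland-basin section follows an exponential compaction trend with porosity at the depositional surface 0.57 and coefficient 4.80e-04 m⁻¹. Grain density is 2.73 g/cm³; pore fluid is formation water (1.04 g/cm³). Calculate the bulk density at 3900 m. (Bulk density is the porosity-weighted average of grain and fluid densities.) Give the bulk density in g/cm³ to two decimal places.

2.58 g/cm³

Working in km (1 km = 1000 m; c in km⁻¹ = c in m⁻¹ × 1000):
Porosity at depth: n = 0.57·exp(−0.48×3.9) = 0.57×0.1538 = 0.0877
Bulk density: ρ_b = (1−n)ρ_g + n·ρ_f = 0.9123×2.73 + 0.0877×1.04
       = 2.491 + 0.091 = 2.582 g/cm³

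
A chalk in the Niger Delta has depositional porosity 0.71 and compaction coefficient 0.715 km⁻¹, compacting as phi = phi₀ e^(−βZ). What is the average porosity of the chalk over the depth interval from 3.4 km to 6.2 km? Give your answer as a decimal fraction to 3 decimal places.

⟨phi⟩ = (1/(Z₂−Z₁)) ∫ phi₀ e^(−βZ) dZ = phi₀·(e^(−β·Z₁) − e^(−β·Z₂)) / (β·(Z₂−Z₁))
e^(−0.715×3.4) = 0.0879; e^(−0.715×6.2) = 0.0119
⟨phi⟩ = 0.71 × (0.0879 − 0.0119) / (0.715 × 2.8) = 0.71 × 0.0380 = 0.0270

0.027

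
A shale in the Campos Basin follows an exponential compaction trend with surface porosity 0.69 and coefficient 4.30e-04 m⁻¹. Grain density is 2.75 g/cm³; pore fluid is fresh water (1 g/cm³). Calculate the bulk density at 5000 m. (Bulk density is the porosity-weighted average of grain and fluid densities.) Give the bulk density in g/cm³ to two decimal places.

2.61 g/cm³

Working in km (1 km = 1000 m; β in km⁻¹ = β in m⁻¹ × 1000):
Porosity at depth: phi = 0.69·exp(−0.43×5) = 0.69×0.1165 = 0.0804
Bulk density: ρ_b = (1−phi)ρ_g + phi·ρ_f = 0.9196×2.75 + 0.0804×1
       = 2.529 + 0.080 = 2.609 g/cm³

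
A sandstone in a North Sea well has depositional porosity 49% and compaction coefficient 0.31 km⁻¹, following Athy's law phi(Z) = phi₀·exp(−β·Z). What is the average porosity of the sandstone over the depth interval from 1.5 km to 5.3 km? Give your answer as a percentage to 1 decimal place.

18.1%

⟨phi⟩ = (1/(Z₂−Z₁)) ∫ phi₀ e^(−βZ) dZ = phi₀·(e^(−β·Z₁) − e^(−β·Z₂)) / (β·(Z₂−Z₁))
e^(−0.31×1.5) = 0.6281; e^(−0.31×5.3) = 0.1934
⟨phi⟩ = 0.49 × (0.6281 − 0.1934) / (0.31 × 3.8) = 0.49 × 0.3690 = 0.1808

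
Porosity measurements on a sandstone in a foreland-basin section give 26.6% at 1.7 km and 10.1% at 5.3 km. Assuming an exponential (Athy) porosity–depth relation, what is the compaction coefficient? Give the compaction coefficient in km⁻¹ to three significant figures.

0.269 km⁻¹

Athy: φ(Z) = φ₀ e^(−kZ) ⇒ φ₁/φ₂ = e^{k(Z₂−Z₁)} ⇒ k = ln(φ₁/φ₂)/(Z₂−Z₁)
k = ln(0.266/0.101) / (5.3 − 1.7) = ln(2.634) / 3.6 = 0.9684 / 3.6 = 0.269 km⁻¹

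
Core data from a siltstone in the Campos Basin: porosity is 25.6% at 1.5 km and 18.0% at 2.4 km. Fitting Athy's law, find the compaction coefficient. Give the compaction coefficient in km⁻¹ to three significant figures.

Athy: φ(d) = φ₀ e^(−kd) ⇒ φ₁/φ₂ = e^{k(d₂−d₁)} ⇒ k = ln(φ₁/φ₂)/(d₂−d₁)
k = ln(0.256/0.18) / (2.4 − 1.5) = ln(1.422) / 0.9 = 0.3522 / 0.9 = 0.3914 km⁻¹

0.391 km⁻¹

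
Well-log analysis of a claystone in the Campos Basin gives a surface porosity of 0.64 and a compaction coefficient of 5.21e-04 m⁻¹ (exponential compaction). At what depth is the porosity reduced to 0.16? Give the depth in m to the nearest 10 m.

2660 m

Working in km (1 km = 1000 m; k in km⁻¹ = k in m⁻¹ × 1000):
Invert Athy's law: Z = ln(φ₀/φ) / k
Z = ln(0.64/0.16) / 0.521 = ln(4) / 0.521 = 1.3863 / 0.521 = 2.661 km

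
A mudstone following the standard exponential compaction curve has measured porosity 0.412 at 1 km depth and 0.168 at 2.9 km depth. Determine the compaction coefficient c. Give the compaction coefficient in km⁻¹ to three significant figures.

Athy: phi(d) = phi₀ e^(−cd) ⇒ phi₁/phi₂ = e^{c(d₂−d₁)} ⇒ c = ln(phi₁/phi₂)/(d₂−d₁)
c = ln(0.412/0.168) / (2.9 − 1) = ln(2.452) / 1.9 = 0.8971 / 1.9 = 0.4721 km⁻¹

0.472 km⁻¹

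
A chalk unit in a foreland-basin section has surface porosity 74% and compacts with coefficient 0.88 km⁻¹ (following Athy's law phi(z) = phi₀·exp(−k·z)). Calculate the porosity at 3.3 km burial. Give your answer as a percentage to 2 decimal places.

4.06%

phi = phi₀·exp(−k·z) = 0.74 × exp(−0.88 × 3.3) = 0.74 × exp(−2.904)
  = 0.74 × 0.0548 = 0.0406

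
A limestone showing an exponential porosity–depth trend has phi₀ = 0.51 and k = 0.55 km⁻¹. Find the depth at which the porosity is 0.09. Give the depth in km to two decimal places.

Invert Athy's law: d = ln(phi₀/phi) / k
d = ln(0.51/0.09) / 0.55 = ln(5.667) / 0.55 = 1.7346 / 0.55 = 3.154 km

3.15 km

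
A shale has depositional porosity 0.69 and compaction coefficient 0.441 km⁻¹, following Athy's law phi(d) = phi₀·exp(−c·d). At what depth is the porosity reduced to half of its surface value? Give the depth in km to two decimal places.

1.57 km

phi/phi₀ = 1/2 ⇒ exp(−c·d) = 1/2 ⇒ d = ln(2) / c
d = 0.6931 / 0.441 = 1.572 km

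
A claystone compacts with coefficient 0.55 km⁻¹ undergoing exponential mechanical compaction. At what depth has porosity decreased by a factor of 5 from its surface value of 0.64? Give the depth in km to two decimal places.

phi/phi₀ = 1/5 ⇒ exp(−c·Z) = 1/5 ⇒ Z = ln(5) / c
Z = 1.6094 / 0.55 = 2.926 km

2.93 km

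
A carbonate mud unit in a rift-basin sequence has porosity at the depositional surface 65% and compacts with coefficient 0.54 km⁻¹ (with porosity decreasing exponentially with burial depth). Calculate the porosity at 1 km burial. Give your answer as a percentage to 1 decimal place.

37.9%

phi = phi₀·exp(−c·Z) = 0.65 × exp(−0.54 × 1) = 0.65 × exp(−0.54)
  = 0.65 × 0.5827 = 0.3788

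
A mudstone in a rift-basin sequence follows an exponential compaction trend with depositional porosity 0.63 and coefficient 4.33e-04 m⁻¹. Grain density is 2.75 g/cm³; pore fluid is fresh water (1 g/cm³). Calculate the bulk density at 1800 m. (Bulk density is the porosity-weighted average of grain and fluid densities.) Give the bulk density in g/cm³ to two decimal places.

2.24 g/cm³

Working in km (1 km = 1000 m; k in km⁻¹ = k in m⁻¹ × 1000):
Porosity at depth: phi = 0.63·exp(−0.433×1.8) = 0.63×0.4587 = 0.2890
Bulk density: ρ_b = (1−phi)ρ_g + phi·ρ_f = 0.7110×2.75 + 0.2890×1
       = 1.955 + 0.289 = 2.244 g/cm³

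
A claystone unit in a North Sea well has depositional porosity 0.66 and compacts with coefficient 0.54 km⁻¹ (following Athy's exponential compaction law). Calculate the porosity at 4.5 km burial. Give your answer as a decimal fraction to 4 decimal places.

phi = phi₀·exp(−c·z) = 0.66 × exp(−0.54 × 4.5) = 0.66 × exp(−2.43)
  = 0.66 × 0.0880 = 0.0581

0.0581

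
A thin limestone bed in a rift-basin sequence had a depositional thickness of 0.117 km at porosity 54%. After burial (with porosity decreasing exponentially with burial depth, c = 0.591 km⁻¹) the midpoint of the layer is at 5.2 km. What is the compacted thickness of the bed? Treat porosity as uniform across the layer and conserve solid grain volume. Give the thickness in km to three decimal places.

Porosity at 5.2 km: n = 0.54·exp(−0.591×5.2) = 0.0250
Solid-volume conservation: h(1−n) = h₀(1−n₀) ⇒ h = h₀·(1−n₀)/(1−n)
h = 0.117 × (1 − 0.54)/(1 − 0.0250) = 0.117 × 0.4718 = 0.0552 km

0.055 km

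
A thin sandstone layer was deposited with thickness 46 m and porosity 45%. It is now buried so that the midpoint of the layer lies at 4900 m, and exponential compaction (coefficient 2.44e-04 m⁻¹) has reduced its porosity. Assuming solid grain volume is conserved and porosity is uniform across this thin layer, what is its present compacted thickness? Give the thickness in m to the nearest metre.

Working in km (1 km = 1000 m; β in km⁻¹ = β in m⁻¹ × 1000):
Porosity at 4.9 km: n = 0.45·exp(−0.244×4.9) = 0.1361
Solid-volume conservation: h(1−n) = h₀(1−n₀) ⇒ h = h₀·(1−n₀)/(1−n)
h = 0.046 × (1 − 0.45)/(1 − 0.1361) = 0.046 × 0.6367 = 0.0293 km

29 m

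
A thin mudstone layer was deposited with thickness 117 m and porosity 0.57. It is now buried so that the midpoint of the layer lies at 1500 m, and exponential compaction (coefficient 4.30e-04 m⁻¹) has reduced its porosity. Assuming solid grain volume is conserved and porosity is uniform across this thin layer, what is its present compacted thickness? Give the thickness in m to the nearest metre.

72 m

Working in km (1 km = 1000 m; k in km⁻¹ = k in m⁻¹ × 1000):
Porosity at 1.5 km: n = 0.57·exp(−0.43×1.5) = 0.2991
Solid-volume conservation: h(1−n) = h₀(1−n₀) ⇒ h = h₀·(1−n₀)/(1−n)
h = 0.117 × (1 − 0.57)/(1 − 0.2991) = 0.117 × 0.6135 = 0.0718 km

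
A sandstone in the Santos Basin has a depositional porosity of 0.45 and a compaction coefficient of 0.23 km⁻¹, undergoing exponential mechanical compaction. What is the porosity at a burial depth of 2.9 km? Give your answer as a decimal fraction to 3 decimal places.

0.231

n = n₀·exp(−k·d) = 0.45 × exp(−0.23 × 2.9) = 0.45 × exp(−0.667)
  = 0.45 × 0.5132 = 0.2310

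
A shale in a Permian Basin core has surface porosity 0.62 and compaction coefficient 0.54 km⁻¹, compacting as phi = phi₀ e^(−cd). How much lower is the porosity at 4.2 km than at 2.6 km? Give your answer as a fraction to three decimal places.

0.088

phi(2.6) = 0.62·e^(−0.54×2.6) = 0.1523
phi(4.2) = 0.62·e^(−0.54×4.2) = 0.0642
Δphi = 0.1523 − 0.0642 = 0.0881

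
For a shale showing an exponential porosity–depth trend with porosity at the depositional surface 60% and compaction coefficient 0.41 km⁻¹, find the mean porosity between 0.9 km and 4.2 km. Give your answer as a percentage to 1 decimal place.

22.7%

⟨phi⟩ = (1/(d₂−d₁)) ∫ phi₀ e^(−cd) dd = phi₀·(e^(−c·d₁) − e^(−c·d₂)) / (c·(d₂−d₁))
e^(−0.41×0.9) = 0.6914; e^(−0.41×4.2) = 0.1787
⟨phi⟩ = 0.6 × (0.6914 − 0.1787) / (0.41 × 3.3) = 0.6 × 0.3789 = 0.2274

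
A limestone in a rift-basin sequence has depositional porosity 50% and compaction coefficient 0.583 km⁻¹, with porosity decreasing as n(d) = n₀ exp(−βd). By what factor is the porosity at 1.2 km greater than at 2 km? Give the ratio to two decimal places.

1.59

n(d₁)/n(d₂) = e^(−β·d₁)/e^(−β·d₂) = e^{β(d₂−d₁)}
= exp(0.583 × 0.8) = exp(0.4664) = 1.5942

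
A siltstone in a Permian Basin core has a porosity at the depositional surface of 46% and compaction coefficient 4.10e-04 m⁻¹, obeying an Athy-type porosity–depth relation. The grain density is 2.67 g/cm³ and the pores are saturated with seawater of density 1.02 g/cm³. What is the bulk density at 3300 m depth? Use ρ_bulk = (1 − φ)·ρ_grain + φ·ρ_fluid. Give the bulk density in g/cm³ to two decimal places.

2.47 g/cm³

Working in km (1 km = 1000 m; k in km⁻¹ = k in m⁻¹ × 1000):
Porosity at depth: phi = 0.46·exp(−0.41×3.3) = 0.46×0.2585 = 0.1189
Bulk density: ρ_b = (1−phi)ρ_g + phi·ρ_f = 0.8811×2.67 + 0.1189×1.02
       = 2.353 + 0.121 = 2.474 g/cm³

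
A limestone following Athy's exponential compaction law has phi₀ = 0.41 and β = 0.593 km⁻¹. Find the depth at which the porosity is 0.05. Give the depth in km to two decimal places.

3.55 km

Invert Athy's law: z = ln(phi₀/phi) / β
z = ln(0.41/0.05) / 0.593 = ln(8.2) / 0.593 = 2.1041 / 0.593 = 3.548 km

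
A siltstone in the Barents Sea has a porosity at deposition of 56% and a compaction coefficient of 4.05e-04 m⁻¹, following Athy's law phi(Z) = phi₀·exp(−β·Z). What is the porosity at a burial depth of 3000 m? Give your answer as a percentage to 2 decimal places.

16.62%

Working in km (1 km = 1000 m; β in km⁻¹ = β in m⁻¹ × 1000):
phi = phi₀·exp(−β·Z) = 0.56 × exp(−0.405 × 3) = 0.56 × exp(−1.215)
  = 0.56 × 0.2967 = 0.1662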